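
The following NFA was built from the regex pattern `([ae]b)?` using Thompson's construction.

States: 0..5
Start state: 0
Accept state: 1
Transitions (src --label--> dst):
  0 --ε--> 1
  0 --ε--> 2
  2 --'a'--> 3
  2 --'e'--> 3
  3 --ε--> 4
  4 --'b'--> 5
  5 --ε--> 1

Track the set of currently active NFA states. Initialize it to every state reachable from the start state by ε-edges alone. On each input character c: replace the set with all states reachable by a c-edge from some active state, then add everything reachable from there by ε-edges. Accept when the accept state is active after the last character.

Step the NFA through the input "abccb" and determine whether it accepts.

Answer: REJECT

Steps:
S₀ = ε-closure({0}) = {0,1,2}
'a' @ 1: {3,4}
'b' @ 2: {1,5}  (accept∈set)
'c' @ 3: {}  — no active states
rest 'cb' ignored (set empty)
after full input: {}  (accept=1 not in)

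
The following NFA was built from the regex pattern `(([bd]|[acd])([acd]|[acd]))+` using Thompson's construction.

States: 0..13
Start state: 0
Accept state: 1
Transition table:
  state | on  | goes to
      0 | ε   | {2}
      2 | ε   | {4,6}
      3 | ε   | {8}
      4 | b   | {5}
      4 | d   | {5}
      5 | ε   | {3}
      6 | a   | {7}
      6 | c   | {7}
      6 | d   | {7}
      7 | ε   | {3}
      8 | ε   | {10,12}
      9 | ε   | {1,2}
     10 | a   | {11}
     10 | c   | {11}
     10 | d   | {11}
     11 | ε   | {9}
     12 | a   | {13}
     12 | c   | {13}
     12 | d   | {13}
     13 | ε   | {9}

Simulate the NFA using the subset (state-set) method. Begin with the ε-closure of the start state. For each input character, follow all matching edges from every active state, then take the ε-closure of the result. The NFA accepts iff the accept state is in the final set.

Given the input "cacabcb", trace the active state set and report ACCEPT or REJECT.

Answer: REJECT

Steps:
start: ε-closure({0}) = {0,2,4,6}
'c' @ 1: {3,7,8,10,12}
'a' @ 2: {1,2,4,6,9,11,13}  (accept∈set)
'c' @ 3: {3,7,8,10,12}
'a' @ 4: {1,2,4,6,9,11,13}  (accept∈set)
'b' @ 5: {3,5,8,10,12}
'c' @ 6: {1,2,4,6,9,11,13}  (accept∈set)
'b' @ 7: {3,5,8,10,12}
end set {3,5,8,10,12} — state 1 not in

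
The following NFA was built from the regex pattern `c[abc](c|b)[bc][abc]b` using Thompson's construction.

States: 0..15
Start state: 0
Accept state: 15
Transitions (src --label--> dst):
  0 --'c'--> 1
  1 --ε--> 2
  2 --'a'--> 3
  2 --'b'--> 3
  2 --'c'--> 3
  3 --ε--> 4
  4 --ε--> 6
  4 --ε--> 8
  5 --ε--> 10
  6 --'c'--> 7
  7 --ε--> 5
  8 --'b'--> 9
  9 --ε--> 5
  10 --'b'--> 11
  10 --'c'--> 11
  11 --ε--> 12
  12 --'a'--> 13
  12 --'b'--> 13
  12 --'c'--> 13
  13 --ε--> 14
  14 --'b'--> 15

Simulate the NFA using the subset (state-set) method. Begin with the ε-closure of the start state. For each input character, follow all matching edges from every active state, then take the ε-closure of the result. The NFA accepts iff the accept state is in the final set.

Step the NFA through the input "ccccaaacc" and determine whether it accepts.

Answer: REJECT

Steps:
S₀ = ε-closure({0}) = {0}
'c' @ 1: {1,2}
'c' @ 2: {3,4,6,8}
'c' @ 3: {5,7,10}
'c' @ 4: {11,12}
'a' @ 5: {13,14}
'a' @ 6: {}  — no active states
rest 'acc' ignored (set empty)
final: {}; accept 15 not in set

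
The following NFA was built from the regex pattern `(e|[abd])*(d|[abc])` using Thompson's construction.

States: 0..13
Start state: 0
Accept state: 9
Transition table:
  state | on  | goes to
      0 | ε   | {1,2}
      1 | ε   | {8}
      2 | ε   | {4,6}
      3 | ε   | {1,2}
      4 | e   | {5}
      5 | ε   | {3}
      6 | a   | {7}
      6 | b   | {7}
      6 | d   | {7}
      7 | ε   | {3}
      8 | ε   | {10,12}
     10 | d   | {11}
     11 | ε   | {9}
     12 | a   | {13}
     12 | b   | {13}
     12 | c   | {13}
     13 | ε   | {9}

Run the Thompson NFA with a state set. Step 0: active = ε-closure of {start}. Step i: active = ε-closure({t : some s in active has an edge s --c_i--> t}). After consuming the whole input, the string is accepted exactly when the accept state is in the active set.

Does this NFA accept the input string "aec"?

Answer: ACCEPT

Steps:
S₀ = ε-closure({0}) = {0,1,2,4,6,8,10,12}
'a' @ 1: {1,2,3,4,6,7,8,9,10,12,13}  (accept∈set)
'e' @ 2: {1,2,3,4,5,6,8,10,12}
'c' @ 3: {9,13}  (accept∈set)
final: {9,13}; accept 9 in set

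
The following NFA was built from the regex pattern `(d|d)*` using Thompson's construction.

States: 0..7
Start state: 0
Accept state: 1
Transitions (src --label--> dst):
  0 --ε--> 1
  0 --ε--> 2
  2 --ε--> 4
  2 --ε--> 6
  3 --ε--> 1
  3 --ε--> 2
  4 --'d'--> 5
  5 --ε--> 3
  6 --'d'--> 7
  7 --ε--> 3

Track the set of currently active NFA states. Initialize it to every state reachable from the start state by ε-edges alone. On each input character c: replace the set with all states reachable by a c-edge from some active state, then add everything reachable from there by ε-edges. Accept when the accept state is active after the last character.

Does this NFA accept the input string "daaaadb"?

start: ε-closure({0}) = {0,1,2,4,6}
'd' @ 1: {1,2,3,4,5,6,7}  ✓accept
'a' @ 2: {}  — no active states
rest 'aaadb' ignored (set empty)
after full input: {}  (accept=1 not in)

Answer: REJECT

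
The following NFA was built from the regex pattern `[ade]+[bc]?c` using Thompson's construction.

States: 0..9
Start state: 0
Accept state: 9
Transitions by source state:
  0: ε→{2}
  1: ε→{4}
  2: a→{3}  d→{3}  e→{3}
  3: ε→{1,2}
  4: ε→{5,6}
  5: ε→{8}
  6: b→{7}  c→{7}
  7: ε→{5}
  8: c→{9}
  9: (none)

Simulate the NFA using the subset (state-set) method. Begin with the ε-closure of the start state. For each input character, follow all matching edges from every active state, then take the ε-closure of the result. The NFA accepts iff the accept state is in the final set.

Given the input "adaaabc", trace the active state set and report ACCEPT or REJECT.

Answer: ACCEPT

Steps:
initial (ε-close {0}): {0,2}
'a' @ 1: {1,2,3,4,5,6,8}
'd' @ 2: {1,2,3,4,5,6,8}
'a' @ 3: {1,2,3,4,5,6,8}
'a' @ 4: {1,2,3,4,5,6,8}
'a' @ 5: {1,2,3,4,5,6,8}
'b' @ 6: {5,7,8}
'c' @ 7: {9}  [accepting]
final: {9}; accept 9 in set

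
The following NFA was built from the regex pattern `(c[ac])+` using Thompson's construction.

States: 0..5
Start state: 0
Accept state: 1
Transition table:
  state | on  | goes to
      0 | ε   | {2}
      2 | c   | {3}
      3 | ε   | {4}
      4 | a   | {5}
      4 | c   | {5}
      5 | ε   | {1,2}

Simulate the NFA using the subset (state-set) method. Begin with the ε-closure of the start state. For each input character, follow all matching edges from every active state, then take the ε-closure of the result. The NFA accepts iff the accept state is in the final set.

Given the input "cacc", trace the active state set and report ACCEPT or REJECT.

start: ε-closure({0}) = {0,2}
'c' @ 1: {3,4}
'a' @ 2: {1,2,5}  (accept∈set)
'c' @ 3: {3,4}
'c' @ 4: {1,2,5}  (accept∈set)
final: {1,2,5}; accept 1 in set

Answer: ACCEPT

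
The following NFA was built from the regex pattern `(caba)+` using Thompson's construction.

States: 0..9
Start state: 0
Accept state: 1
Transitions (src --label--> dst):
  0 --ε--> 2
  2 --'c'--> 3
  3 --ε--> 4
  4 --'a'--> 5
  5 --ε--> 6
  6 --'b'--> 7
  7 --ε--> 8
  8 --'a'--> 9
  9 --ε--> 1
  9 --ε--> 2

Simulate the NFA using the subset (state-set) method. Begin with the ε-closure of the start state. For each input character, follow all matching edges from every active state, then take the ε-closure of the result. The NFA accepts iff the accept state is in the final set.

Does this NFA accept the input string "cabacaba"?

start: ε-closure({0}) = {0,2}
'c' @ 1: {3,4}
'a' @ 2: {5,6}
'b' @ 3: {7,8}
'a' @ 4: {1,2,9}  [accepting]
'c' @ 5: {3,4}
'a' @ 6: {5,6}
'b' @ 7: {7,8}
'a' @ 8: {1,2,9}  [accepting]
after full input: {1,2,9}  (accept=1 in)

Answer: ACCEPT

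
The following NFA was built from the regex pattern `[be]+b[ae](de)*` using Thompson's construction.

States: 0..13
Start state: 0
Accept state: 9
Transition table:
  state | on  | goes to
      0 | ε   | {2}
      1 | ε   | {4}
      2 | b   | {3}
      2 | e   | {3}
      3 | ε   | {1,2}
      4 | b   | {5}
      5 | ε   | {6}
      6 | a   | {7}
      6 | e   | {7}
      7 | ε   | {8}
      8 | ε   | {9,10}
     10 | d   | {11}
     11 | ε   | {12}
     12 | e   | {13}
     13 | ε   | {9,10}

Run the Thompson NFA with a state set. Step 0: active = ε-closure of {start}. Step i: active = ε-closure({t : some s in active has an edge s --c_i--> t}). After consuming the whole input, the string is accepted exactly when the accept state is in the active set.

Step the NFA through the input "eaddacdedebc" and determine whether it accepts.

S₀ = ε-closure({0}) = {0,2}
'e' @ 1: {1,2,3,4}
'a' @ 2: {}  — state set empty
rest 'ddacdedebc' ignored (set empty)
end set {} — state 9 not in

Answer: REJECT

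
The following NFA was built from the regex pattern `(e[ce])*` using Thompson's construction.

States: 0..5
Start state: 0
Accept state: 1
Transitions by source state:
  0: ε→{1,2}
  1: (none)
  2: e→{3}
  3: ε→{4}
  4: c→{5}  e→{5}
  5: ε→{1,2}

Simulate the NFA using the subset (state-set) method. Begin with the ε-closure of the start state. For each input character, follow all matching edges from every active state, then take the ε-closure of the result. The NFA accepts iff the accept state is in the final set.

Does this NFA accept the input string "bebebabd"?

Answer: REJECT

Trace:
initial (ε-close {0}): {0,1,2}
'b' @ 1: {}  — state set empty
rest 'ebebabd' ignored (set empty)
end set {} — state 1 not in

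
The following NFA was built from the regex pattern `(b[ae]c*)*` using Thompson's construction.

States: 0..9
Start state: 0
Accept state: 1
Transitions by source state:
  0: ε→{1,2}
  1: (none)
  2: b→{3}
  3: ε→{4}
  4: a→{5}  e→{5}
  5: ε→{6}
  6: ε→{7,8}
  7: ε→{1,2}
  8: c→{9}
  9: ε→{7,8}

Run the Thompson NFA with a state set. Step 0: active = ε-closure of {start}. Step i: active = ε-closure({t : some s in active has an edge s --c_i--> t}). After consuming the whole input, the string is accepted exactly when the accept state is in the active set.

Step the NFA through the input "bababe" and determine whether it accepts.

Answer: ACCEPT

Derivation:
initial (ε-close {0}): {0,1,2}
'b' @ 1: {3,4}
'a' @ 2: {1,2,5,6,7,8}  [accepting]
'b' @ 3: {3,4}
'a' @ 4: {1,2,5,6,7,8}  [accepting]
'b' @ 5: {3,4}
'e' @ 6: {1,2,5,6,7,8}  [accepting]
final: {1,2,5,6,7,8}; accept 1 in set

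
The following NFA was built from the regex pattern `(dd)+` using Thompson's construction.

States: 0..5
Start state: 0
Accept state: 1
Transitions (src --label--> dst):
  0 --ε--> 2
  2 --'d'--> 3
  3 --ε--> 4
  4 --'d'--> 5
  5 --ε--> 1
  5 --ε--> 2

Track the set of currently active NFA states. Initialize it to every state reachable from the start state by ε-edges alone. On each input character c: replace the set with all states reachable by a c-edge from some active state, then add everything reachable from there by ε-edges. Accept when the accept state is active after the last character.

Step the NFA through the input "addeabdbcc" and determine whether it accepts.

S₀ = ε-closure({0}) = {0,2}
'a' @ 1: {}  — state set empty
rest 'ddeabdbcc' ignored (set empty)
final: {}; accept 1 not in set

Answer: REJECT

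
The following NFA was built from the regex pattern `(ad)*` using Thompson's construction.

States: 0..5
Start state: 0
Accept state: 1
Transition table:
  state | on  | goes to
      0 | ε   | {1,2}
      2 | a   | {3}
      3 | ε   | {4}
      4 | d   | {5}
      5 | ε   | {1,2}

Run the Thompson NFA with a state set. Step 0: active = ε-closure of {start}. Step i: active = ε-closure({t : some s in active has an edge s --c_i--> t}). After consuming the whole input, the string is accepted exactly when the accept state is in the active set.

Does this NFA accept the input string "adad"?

Answer: ACCEPT

Derivation:
initial (ε-close {0}): {0,1,2}
'a' @ 1: {3,4}
'd' @ 2: {1,2,5}  [accepting]
'a' @ 3: {3,4}
'd' @ 4: {1,2,5}  [accepting]
final: {1,2,5}; accept 1 in set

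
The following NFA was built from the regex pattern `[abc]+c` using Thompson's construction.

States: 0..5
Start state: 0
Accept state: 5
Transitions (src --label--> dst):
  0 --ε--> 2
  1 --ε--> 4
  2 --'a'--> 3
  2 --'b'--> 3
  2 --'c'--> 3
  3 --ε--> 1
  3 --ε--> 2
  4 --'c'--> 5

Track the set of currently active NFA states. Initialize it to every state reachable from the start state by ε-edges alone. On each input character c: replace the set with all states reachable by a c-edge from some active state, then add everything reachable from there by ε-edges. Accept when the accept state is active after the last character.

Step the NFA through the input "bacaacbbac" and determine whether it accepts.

Answer: ACCEPT

Steps:
S₀ = ε-closure({0}) = {0,2}
'b' @ 1: {1,2,3,4}
'a' @ 2: {1,2,3,4}
'c' @ 3: {1,2,3,4,5}  (accept∈set)
'a' @ 4: {1,2,3,4}
'a' @ 5: {1,2,3,4}
'c' @ 6: {1,2,3,4,5}  (accept∈set)
'b' @ 7: {1,2,3,4}
'b' @ 8: {1,2,3,4}
'a' @ 9: {1,2,3,4}
'c' @ 10: {1,2,3,4,5}  (accept∈set)
after full input: {1,2,3,4,5}  (accept=5 in)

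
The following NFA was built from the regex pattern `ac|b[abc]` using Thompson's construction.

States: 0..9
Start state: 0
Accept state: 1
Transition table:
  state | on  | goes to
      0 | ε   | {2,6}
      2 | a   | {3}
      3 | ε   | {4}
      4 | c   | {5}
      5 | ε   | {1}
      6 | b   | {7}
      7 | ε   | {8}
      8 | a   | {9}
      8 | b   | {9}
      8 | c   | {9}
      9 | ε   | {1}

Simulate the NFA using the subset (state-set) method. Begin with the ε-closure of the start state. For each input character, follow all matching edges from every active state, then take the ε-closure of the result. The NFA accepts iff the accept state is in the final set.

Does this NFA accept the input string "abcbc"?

start: ε-closure({0}) = {0,2,6}
'a' @ 1: {3,4}
'b' @ 2: {}  — no active states
rest 'cbc' ignored (set empty)
end set {} — state 1 not in

Answer: REJECT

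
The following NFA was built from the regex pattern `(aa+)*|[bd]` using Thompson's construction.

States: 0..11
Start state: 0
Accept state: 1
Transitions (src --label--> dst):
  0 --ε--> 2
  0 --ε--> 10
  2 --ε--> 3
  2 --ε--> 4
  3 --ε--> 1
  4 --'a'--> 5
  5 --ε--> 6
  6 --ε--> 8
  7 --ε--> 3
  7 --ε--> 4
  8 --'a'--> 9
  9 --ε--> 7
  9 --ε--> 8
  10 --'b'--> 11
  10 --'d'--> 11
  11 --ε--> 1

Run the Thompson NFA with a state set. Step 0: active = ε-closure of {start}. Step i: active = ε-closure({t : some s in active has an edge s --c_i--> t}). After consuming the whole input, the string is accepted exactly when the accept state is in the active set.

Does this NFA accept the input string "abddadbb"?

Answer: REJECT

Trace:
start: ε-closure({0}) = {0,1,2,3,4,10}
'a' @ 1: {5,6,8}
'b' @ 2: {}  — no active states
rest 'ddadbb' ignored (set empty)
final: {}; accept 1 not in set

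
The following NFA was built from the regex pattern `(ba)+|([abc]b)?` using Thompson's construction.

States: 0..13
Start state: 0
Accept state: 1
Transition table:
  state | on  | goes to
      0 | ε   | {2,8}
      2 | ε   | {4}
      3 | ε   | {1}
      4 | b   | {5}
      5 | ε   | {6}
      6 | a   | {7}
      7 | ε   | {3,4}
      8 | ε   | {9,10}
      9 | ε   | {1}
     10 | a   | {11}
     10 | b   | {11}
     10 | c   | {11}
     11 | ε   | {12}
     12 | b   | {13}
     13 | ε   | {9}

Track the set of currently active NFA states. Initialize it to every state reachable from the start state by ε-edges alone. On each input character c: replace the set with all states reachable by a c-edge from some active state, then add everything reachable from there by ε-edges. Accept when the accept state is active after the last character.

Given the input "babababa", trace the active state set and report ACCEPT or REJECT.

Answer: ACCEPT

Steps:
start: ε-closure({0}) = {0,1,2,4,8,9,10}
'b' @ 1: {5,6,11,12}
'a' @ 2: {1,3,4,7}  [accepting]
'b' @ 3: {5,6}
'a' @ 4: {1,3,4,7}  [accepting]
'b' @ 5: {5,6}
'a' @ 6: {1,3,4,7}  [accepting]
'b' @ 7: {5,6}
'a' @ 8: {1,3,4,7}  [accepting]
final: {1,3,4,7}; accept 1 in set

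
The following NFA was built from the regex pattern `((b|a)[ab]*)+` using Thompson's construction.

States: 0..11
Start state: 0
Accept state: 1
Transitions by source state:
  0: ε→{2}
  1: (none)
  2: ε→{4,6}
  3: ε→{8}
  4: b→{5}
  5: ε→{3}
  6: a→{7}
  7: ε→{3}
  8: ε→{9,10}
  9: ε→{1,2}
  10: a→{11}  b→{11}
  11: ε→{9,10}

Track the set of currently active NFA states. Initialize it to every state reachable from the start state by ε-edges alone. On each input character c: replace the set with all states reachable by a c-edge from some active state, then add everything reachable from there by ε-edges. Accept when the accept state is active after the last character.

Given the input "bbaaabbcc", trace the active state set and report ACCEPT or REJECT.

Answer: REJECT

Trace:
start: ε-closure({0}) = {0,2,4,6}
'b' @ 1: {1,2,3,4,5,6,8,9,10}  ✓accept
'b' @ 2: {1,2,3,4,5,6,8,9,10,11}  ✓accept
'a' @ 3: {1,2,3,4,6,7,8,9,10,11}  ✓accept
'a' @ 4: {1,2,3,4,6,7,8,9,10,11}  ✓accept
'a' @ 5: {1,2,3,4,6,7,8,9,10,11}  ✓accept
'b' @ 6: {1,2,3,4,5,6,8,9,10,11}  ✓accept
'b' @ 7: {1,2,3,4,5,6,8,9,10,11}  ✓accept
'c' @ 8: {}  — dead — no transitions
rest 'c' ignored (set empty)
after full input: {}  (accept=1 not in)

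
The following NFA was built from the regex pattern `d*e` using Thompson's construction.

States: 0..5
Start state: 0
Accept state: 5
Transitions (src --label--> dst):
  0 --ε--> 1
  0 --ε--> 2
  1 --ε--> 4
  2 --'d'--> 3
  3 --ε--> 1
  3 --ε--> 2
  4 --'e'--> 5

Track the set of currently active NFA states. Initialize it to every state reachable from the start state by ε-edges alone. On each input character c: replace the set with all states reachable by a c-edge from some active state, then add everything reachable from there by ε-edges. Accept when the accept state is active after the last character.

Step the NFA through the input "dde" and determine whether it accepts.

start: ε-closure({0}) = {0,1,2,4}
'd' @ 1: {1,2,3,4}
'd' @ 2: {1,2,3,4}
'e' @ 3: {5}  (accept∈set)
final: {5}; accept 5 in set

Answer: ACCEPT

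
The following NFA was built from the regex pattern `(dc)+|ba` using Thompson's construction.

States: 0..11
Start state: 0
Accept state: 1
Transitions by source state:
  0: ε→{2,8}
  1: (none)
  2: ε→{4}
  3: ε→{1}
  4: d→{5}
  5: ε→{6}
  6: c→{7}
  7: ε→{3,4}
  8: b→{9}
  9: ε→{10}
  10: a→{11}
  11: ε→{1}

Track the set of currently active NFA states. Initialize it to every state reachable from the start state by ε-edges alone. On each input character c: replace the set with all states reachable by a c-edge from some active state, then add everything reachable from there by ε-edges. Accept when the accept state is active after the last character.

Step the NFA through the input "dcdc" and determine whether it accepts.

start: ε-closure({0}) = {0,2,4,8}
'd' @ 1: {5,6}
'c' @ 2: {1,3,4,7}  (accept∈set)
'd' @ 3: {5,6}
'c' @ 4: {1,3,4,7}  (accept∈set)
final: {1,3,4,7}; accept 1 in set

Answer: ACCEPT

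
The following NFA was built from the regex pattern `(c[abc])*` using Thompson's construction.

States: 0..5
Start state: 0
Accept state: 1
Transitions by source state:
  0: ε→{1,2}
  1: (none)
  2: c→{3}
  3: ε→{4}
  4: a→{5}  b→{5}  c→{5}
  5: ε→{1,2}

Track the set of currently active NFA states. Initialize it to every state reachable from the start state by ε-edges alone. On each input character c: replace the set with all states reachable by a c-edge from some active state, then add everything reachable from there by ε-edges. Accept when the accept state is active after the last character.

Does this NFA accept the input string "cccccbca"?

Answer: ACCEPT

Trace:
S₀ = ε-closure({0}) = {0,1,2}
'c' @ 1: {3,4}
'c' @ 2: {1,2,5}  [accepting]
'c' @ 3: {3,4}
'c' @ 4: {1,2,5}  [accepting]
'c' @ 5: {3,4}
'b' @ 6: {1,2,5}  [accepting]
'c' @ 7: {3,4}
'a' @ 8: {1,2,5}  [accepting]
after full input: {1,2,5}  (accept=1 in)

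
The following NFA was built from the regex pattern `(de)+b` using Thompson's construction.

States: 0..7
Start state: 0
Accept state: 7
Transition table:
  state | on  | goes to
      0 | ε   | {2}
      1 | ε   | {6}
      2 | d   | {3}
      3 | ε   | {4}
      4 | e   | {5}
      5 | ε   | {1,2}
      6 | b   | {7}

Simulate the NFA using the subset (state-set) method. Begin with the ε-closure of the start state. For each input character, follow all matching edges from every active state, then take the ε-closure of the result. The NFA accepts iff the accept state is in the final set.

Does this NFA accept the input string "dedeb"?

Answer: ACCEPT

Steps:
initial (ε-close {0}): {0,2}
'd' @ 1: {3,4}
'e' @ 2: {1,2,5,6}
'd' @ 3: {3,4}
'e' @ 4: {1,2,5,6}
'b' @ 5: {7}  (accept∈set)
after full input: {7}  (accept=7 in)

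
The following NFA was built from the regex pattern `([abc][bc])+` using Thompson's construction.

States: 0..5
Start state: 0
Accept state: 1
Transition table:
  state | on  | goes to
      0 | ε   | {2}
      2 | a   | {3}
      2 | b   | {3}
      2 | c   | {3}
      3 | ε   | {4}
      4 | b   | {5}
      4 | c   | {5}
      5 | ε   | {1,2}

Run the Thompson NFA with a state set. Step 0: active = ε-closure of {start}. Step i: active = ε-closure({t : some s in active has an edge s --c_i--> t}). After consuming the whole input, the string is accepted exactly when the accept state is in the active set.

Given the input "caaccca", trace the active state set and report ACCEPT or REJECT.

S₀ = ε-closure({0}) = {0,2}
'c' @ 1: {3,4}
'a' @ 2: {}  — state set empty
rest 'accca' ignored (set empty)
end set {} — state 1 not in

Answer: REJECT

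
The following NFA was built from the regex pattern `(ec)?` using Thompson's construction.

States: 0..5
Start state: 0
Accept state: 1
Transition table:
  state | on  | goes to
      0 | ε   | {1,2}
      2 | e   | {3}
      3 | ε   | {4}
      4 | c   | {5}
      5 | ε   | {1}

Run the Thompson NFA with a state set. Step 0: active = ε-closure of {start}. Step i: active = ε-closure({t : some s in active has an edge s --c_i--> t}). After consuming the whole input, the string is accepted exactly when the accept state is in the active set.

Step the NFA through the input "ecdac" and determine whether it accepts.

initial (ε-close {0}): {0,1,2}
'e' @ 1: {3,4}
'c' @ 2: {1,5}  ✓accept
'd' @ 3: {}  — dead — no transitions
rest 'ac' ignored (set empty)
after full input: {}  (accept=1 not in)

Answer: REJECT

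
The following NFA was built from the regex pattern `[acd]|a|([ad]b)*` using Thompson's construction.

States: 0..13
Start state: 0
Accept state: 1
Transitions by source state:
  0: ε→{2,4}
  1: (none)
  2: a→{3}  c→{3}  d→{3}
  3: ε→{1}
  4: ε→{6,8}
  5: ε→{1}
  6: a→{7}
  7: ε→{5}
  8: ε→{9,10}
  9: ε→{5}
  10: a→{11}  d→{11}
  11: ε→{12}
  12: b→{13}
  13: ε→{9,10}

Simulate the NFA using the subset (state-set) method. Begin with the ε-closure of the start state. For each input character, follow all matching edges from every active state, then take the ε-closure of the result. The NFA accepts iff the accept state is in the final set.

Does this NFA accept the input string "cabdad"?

initial (ε-close {0}): {0,1,2,4,5,6,8,9,10}
'c' @ 1: {1,3}  ✓accept
'a' @ 2: {}  — state set empty
rest 'bdad' ignored (set empty)
after full input: {}  (accept=1 not in)

Answer: REJECT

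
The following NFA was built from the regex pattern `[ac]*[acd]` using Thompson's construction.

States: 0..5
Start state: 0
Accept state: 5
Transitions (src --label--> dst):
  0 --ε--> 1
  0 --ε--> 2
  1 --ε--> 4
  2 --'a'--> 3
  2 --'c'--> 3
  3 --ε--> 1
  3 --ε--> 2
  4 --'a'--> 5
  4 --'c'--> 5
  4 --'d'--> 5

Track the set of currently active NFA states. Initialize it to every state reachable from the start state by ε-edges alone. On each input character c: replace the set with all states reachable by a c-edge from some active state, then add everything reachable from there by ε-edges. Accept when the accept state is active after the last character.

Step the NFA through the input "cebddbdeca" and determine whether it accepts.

S₀ = ε-closure({0}) = {0,1,2,4}
'c' @ 1: {1,2,3,4,5}  (accept∈set)
'e' @ 2: {}  — no active states
rest 'bddbdeca' ignored (set empty)
final: {}; accept 5 not in set

Answer: REJECT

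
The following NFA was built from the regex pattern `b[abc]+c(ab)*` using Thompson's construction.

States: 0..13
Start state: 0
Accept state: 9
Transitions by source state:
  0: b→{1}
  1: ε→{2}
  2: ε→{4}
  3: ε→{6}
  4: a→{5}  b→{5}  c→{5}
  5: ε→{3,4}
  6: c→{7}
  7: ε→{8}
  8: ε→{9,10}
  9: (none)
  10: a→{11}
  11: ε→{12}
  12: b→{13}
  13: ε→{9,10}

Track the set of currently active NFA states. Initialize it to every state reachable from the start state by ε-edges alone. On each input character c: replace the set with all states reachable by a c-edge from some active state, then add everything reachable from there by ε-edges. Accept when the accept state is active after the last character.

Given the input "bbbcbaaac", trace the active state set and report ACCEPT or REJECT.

Answer: ACCEPT

Trace:
S₀ = ε-closure({0}) = {0}
'b' @ 1: {1,2,4}
'b' @ 2: {3,4,5,6}
'b' @ 3: {3,4,5,6}
'c' @ 4: {3,4,5,6,7,8,9,10}  ✓accept
'b' @ 5: {3,4,5,6}
'a' @ 6: {3,4,5,6}
'a' @ 7: {3,4,5,6}
'a' @ 8: {3,4,5,6}
'c' @ 9: {3,4,5,6,7,8,9,10}  ✓accept
after full input: {3,4,5,6,7,8,9,10}  (accept=9 in)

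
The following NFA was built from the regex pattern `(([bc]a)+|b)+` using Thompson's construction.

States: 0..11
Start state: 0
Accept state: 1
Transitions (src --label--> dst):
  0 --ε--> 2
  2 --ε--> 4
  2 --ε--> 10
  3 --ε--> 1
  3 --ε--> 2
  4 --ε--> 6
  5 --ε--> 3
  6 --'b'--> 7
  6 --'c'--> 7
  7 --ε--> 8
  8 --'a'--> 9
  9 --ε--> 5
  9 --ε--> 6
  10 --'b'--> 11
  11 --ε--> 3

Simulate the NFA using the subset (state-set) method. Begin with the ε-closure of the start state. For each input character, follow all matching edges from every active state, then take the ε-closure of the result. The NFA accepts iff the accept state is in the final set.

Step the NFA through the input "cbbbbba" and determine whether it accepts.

S₀ = ε-closure({0}) = {0,2,4,6,10}
'c' @ 1: {7,8}
'b' @ 2: {}  — state set empty
rest 'bbbba' ignored (set empty)
final: {}; accept 1 not in set

Answer: REJECT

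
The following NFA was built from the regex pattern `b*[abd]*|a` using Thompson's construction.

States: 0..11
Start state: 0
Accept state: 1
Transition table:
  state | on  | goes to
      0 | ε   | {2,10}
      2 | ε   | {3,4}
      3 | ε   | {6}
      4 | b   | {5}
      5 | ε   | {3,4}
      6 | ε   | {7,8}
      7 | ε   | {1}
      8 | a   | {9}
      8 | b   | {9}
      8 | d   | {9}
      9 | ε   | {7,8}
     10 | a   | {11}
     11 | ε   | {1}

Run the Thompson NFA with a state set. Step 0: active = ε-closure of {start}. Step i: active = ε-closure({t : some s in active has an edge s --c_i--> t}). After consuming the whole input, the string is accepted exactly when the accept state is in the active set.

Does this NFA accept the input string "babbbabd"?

Answer: ACCEPT

Trace:
start: ε-closure({0}) = {0,1,2,3,4,6,7,8,10}
'b' @ 1: {1,3,4,5,6,7,8,9}  [accepting]
'a' @ 2: {1,7,8,9}  [accepting]
'b' @ 3: {1,7,8,9}  [accepting]
'b' @ 4: {1,7,8,9}  [accepting]
'b' @ 5: {1,7,8,9}  [accepting]
'a' @ 6: {1,7,8,9}  [accepting]
'b' @ 7: {1,7,8,9}  [accepting]
'd' @ 8: {1,7,8,9}  [accepting]
end set {1,7,8,9} — state 1 in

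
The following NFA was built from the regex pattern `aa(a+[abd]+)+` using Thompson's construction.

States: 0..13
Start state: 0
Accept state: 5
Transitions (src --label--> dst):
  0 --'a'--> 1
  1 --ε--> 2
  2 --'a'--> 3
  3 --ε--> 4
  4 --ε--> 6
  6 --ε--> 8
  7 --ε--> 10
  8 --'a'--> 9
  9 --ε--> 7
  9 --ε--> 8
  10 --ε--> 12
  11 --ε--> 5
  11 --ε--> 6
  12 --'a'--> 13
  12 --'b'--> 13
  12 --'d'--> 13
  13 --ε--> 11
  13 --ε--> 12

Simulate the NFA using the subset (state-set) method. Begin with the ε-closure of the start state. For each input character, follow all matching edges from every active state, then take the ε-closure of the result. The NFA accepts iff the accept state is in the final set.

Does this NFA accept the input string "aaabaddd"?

Answer: ACCEPT

Steps:
initial (ε-close {0}): {0}
'a' @ 1: {1,2}
'a' @ 2: {3,4,6,8}
'a' @ 3: {7,8,9,10,12}
'b' @ 4: {5,6,8,11,12,13}  (accept∈set)
'a' @ 5: {5,6,7,8,9,10,11,12,13}  (accept∈set)
'd' @ 6: {5,6,8,11,12,13}  (accept∈set)
'd' @ 7: {5,6,8,11,12,13}  (accept∈set)
'd' @ 8: {5,6,8,11,12,13}  (accept∈set)
after full input: {5,6,8,11,12,13}  (accept=5 in)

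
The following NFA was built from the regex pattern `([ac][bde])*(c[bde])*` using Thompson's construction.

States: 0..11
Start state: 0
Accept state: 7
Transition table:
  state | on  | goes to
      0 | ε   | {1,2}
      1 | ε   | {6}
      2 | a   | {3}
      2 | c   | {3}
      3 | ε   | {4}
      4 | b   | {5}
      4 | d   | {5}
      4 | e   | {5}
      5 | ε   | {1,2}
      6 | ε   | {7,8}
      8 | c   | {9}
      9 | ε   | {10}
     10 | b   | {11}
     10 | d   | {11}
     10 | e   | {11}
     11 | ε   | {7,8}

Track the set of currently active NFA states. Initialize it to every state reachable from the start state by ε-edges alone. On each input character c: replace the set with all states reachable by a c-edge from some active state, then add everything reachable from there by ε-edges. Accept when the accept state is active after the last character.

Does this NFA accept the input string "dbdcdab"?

initial (ε-close {0}): {0,1,2,6,7,8}
'd' @ 1: {}  — state set empty
rest 'bdcdab' ignored (set empty)
end set {} — state 7 not in

Answer: REJECT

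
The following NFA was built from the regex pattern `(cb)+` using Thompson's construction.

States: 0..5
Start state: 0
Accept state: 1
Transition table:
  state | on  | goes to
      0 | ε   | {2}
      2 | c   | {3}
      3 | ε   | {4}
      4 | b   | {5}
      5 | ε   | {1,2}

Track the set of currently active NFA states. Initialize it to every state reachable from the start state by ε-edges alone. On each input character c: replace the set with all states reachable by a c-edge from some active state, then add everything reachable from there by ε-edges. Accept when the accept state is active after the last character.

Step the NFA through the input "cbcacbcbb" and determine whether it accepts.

Answer: REJECT

Trace:
S₀ = ε-closure({0}) = {0,2}
'c' @ 1: {3,4}
'b' @ 2: {1,2,5}  (accept∈set)
'c' @ 3: {3,4}
'a' @ 4: {}  — state set empty
rest 'cbcbb' ignored (set empty)
after full input: {}  (accept=1 not in)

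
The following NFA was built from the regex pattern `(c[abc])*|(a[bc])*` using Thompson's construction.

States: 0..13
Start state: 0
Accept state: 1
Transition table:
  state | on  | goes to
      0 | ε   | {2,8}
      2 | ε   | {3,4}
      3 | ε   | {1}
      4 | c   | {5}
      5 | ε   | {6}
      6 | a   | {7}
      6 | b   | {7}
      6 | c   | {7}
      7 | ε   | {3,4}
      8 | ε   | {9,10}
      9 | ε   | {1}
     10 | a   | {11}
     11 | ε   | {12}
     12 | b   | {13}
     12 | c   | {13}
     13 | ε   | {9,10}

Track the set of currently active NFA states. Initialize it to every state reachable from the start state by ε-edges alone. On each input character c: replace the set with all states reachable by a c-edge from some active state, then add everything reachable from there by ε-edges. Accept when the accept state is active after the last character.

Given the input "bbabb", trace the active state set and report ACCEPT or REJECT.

Answer: REJECT

Steps:
initial (ε-close {0}): {0,1,2,3,4,8,9,10}
'b' @ 1: {}  — dead — no transitions
rest 'babb' ignored (set empty)
final: {}; accept 1 not in set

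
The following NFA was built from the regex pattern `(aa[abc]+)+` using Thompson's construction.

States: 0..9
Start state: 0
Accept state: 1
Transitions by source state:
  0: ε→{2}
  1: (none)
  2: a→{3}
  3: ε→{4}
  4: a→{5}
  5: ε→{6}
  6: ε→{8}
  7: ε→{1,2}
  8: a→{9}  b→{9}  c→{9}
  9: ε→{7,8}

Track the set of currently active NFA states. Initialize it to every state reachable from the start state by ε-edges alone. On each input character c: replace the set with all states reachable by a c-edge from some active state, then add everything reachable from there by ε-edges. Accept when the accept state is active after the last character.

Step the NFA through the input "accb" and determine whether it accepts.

Answer: REJECT

Derivation:
start: ε-closure({0}) = {0,2}
'a' @ 1: {3,4}
'c' @ 2: {}  — state set empty
rest 'cb' ignored (set empty)
end set {} — state 1 not in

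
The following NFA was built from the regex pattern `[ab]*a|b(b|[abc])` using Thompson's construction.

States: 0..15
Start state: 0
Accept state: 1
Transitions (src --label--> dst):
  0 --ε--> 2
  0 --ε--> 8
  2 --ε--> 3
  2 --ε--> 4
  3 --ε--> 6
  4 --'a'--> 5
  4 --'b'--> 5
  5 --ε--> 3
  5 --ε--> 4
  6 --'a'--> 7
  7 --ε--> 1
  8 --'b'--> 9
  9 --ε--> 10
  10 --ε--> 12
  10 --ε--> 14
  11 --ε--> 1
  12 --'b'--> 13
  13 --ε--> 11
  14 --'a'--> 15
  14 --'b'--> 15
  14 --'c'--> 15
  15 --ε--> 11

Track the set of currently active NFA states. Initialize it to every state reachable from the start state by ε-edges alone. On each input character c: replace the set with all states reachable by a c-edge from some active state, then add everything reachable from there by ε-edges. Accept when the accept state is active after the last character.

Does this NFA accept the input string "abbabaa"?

initial (ε-close {0}): {0,2,3,4,6,8}
'a' @ 1: {1,3,4,5,6,7}  (accept∈set)
'b' @ 2: {3,4,5,6}
'b' @ 3: {3,4,5,6}
'a' @ 4: {1,3,4,5,6,7}  (accept∈set)
'b' @ 5: {3,4,5,6}
'a' @ 6: {1,3,4,5,6,7}  (accept∈set)
'a' @ 7: {1,3,4,5,6,7}  (accept∈set)
after full input: {1,3,4,5,6,7}  (accept=1 in)

Answer: ACCEPT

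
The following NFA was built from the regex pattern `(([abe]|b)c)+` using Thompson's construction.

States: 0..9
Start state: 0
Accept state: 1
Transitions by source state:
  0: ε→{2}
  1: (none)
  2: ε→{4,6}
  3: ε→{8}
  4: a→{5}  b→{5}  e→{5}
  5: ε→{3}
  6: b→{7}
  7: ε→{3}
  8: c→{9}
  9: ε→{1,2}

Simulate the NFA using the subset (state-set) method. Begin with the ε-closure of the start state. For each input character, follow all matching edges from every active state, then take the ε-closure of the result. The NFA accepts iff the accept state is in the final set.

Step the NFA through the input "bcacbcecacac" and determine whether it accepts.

Answer: ACCEPT

Steps:
S₀ = ε-closure({0}) = {0,2,4,6}
'b' @ 1: {3,5,7,8}
'c' @ 2: {1,2,4,6,9}  (accept∈set)
'a' @ 3: {3,5,8}
'c' @ 4: {1,2,4,6,9}  (accept∈set)
'b' @ 5: {3,5,7,8}
'c' @ 6: {1,2,4,6,9}  (accept∈set)
'e' @ 7: {3,5,8}
'c' @ 8: {1,2,4,6,9}  (accept∈set)
'a' @ 9: {3,5,8}
'c' @ 10: {1,2,4,6,9}  (accept∈set)
'a' @ 11: {3,5,8}
'c' @ 12: {1,2,4,6,9}  (accept∈set)
after full input: {1,2,4,6,9}  (accept=1 in)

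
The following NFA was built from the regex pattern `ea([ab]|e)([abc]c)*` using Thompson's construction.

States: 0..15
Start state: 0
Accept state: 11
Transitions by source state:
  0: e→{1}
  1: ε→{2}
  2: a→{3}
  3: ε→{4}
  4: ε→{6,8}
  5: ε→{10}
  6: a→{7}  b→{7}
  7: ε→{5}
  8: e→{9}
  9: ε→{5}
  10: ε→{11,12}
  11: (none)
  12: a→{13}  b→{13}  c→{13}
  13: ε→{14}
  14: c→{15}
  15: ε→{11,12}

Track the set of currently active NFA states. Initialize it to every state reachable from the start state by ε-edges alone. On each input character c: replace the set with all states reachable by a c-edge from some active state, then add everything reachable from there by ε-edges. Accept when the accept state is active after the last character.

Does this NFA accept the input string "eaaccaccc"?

Answer: ACCEPT

Trace:
initial (ε-close {0}): {0}
'e' @ 1: {1,2}
'a' @ 2: {3,4,6,8}
'a' @ 3: {5,7,10,11,12}  (accept∈set)
'c' @ 4: {13,14}
'c' @ 5: {11,12,15}  (accept∈set)
'a' @ 6: {13,14}
'c' @ 7: {11,12,15}  (accept∈set)
'c' @ 8: {13,14}
'c' @ 9: {11,12,15}  (accept∈set)
final: {11,12,15}; accept 11 in set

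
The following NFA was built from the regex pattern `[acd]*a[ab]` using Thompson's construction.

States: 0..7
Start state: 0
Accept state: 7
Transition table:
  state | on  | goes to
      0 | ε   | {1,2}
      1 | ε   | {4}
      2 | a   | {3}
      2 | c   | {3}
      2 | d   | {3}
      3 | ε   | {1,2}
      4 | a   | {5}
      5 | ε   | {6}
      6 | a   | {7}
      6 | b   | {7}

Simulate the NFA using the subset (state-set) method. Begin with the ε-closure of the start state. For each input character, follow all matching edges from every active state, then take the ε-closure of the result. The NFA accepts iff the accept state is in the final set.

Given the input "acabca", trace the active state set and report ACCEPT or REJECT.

Answer: REJECT

Derivation:
start: ε-closure({0}) = {0,1,2,4}
'a' @ 1: {1,2,3,4,5,6}
'c' @ 2: {1,2,3,4}
'a' @ 3: {1,2,3,4,5,6}
'b' @ 4: {7}  (accept∈set)
'c' @ 5: {}  — dead — no transitions
rest 'a' ignored (set empty)
final: {}; accept 7 not in set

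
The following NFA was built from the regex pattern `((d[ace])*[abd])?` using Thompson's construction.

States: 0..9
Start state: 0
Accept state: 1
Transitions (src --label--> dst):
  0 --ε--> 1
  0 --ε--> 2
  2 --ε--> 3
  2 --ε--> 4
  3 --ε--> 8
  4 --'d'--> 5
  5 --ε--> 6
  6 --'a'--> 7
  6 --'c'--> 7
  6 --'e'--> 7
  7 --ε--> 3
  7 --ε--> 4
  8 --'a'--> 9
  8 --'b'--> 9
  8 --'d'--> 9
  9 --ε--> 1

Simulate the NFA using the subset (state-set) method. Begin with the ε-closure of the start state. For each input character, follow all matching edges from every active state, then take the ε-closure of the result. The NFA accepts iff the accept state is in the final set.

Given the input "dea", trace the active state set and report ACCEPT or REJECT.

S₀ = ε-closure({0}) = {0,1,2,3,4,8}
'd' @ 1: {1,5,6,9}  ✓accept
'e' @ 2: {3,4,7,8}
'a' @ 3: {1,9}  ✓accept
end set {1,9} — state 1 in

Answer: ACCEPT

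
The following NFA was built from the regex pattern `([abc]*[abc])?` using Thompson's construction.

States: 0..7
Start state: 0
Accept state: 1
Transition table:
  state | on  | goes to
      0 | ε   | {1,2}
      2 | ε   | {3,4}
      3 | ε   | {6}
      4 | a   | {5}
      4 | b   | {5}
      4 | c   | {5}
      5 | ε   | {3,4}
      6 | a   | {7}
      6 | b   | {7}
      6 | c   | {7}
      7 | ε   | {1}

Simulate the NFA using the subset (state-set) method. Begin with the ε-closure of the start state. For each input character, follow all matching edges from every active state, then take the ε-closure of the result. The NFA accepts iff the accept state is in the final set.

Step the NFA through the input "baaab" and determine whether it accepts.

initial (ε-close {0}): {0,1,2,3,4,6}
'b' @ 1: {1,3,4,5,6,7}  (accept∈set)
'a' @ 2: {1,3,4,5,6,7}  (accept∈set)
'a' @ 3: {1,3,4,5,6,7}  (accept∈set)
'a' @ 4: {1,3,4,5,6,7}  (accept∈set)
'b' @ 5: {1,3,4,5,6,7}  (accept∈set)
final: {1,3,4,5,6,7}; accept 1 in set

Answer: ACCEPT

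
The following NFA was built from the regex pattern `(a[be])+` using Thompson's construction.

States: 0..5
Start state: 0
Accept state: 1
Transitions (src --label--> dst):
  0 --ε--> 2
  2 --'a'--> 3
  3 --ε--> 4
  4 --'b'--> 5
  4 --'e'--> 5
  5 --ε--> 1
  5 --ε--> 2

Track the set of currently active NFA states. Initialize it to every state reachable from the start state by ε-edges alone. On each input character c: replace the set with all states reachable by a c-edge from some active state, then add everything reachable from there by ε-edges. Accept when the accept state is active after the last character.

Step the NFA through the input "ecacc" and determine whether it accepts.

Answer: REJECT

Steps:
start: ε-closure({0}) = {0,2}
'e' @ 1: {}  — no active states
rest 'cacc' ignored (set empty)
end set {} — state 1 not in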